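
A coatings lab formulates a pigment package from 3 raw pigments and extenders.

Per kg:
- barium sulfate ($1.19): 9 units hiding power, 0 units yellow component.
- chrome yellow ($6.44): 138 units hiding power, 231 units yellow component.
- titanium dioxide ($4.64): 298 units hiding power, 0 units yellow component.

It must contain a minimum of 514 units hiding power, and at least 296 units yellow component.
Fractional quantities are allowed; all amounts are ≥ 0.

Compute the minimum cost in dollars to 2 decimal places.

Set it up as a linear program. Let x1 = kg of barium sulfate, x2 = kg of chrome yellow, x3 = kg of titanium dioxide.
Minimize 1.19x1 + 6.44x2 + 4.64x3 with:
  9x1 + 138x2 + 298x3 ≥ 514   (hiding power)
  231x2 ≥ 296   (yellow component)
  x1, x2, x3 ≥ 0.
The minimum-cost mix takes nothing from barium sulfate — only chrome yellow, titanium dioxide. Binding constraints: hiding power and yellow component.
So chrome yellow = 1.281 kg, titanium dioxide = 1.131 kg.
Hence cost = 6.44·1.281 + 4.64·1.131 = $13.4975.

$13.50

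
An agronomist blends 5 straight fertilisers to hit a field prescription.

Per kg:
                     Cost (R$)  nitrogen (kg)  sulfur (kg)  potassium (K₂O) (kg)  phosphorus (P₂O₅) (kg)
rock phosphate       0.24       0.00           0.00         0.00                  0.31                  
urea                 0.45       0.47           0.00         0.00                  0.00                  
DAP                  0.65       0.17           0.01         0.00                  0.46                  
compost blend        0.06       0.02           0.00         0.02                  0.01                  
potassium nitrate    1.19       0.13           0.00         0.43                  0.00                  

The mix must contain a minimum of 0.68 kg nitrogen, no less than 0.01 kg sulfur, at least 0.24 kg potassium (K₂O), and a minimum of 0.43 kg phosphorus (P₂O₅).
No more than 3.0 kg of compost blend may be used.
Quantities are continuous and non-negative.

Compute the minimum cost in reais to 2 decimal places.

This is a linear program. Let x1 = kg of rock phosphate, x2 = kg of urea, x3 = kg of DAP, x4 = kg of compost blend, x5 = kg of potassium nitrate.
Minimize 0.24x1 + 0.45x2 + 0.65x3 + 0.06x4 + 1.19x5 subject to:
  0.47x2 + 0.17x3 + 0.02x4 + 0.13x5 ≥ 0.68   (nitrogen)
  0.01x3 ≥ 0.01   (sulfur)
  0.02x4 + 0.43x5 ≥ 0.24   (potassium (K₂O))
  0.31x1 + 0.46x3 + 0.01x4 ≥ 0.43   (phosphorus (P₂O₅))
  x4 ≤ 3
  x1, x2, x3, x4, x5 ≥ 0.
At the optimum only urea, DAP, compost blend, potassium nitrate are positive (rock phosphate = 0). Binding constraints: nitrogen, sulfur, potassium (K₂O), the compost blend cap.
That vertex is x2 = 0.8417, x3 = 1, x4 = 3, x5 = 0.4186.
Hence cost = 0.45·0.8417 + 0.65·1 + 0.06·3 + 1.19·0.4186 = R$1.7069.

R$1.71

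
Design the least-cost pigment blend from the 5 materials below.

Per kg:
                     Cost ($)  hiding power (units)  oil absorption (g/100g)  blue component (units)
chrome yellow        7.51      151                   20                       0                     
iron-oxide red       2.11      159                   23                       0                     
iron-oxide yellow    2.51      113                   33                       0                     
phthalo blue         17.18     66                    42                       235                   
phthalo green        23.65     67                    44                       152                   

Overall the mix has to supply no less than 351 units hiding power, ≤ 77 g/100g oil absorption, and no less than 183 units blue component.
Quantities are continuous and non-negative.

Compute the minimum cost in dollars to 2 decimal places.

$17.35

This is a linear program. Let x1 = kg of chrome yellow, x2 = kg of iron-oxide red, x3 = kg of iron-oxide yellow, x4 = kg of phthalo blue, x5 = kg of phthalo green.
Minimize 7.51x1 + 2.11x2 + 2.51x3 + 17.18x4 + 23.65x5 subject to:
  151x1 + 159x2 + 113x3 + 66x4 + 67x5 ≥ 351   (hiding power)
  20x1 + 23x2 + 33x3 + 42x4 + 44x5 ≤ 77   (oil absorption)
  235x4 + 152x5 ≥ 183   (blue component)
  x1, x2, x3, x4, x5 ≥ 0.
The minimum-cost mix takes nothing from chrome yellow, iron-oxide yellow, phthalo green — only iron-oxide red, phthalo blue. Binding constraints: hiding power and blue component.
So iron-oxide red = 1.884 kg, phthalo blue = 0.7787 kg.
Hence cost = 2.11·1.884 + 17.18·0.7787 = $17.3533.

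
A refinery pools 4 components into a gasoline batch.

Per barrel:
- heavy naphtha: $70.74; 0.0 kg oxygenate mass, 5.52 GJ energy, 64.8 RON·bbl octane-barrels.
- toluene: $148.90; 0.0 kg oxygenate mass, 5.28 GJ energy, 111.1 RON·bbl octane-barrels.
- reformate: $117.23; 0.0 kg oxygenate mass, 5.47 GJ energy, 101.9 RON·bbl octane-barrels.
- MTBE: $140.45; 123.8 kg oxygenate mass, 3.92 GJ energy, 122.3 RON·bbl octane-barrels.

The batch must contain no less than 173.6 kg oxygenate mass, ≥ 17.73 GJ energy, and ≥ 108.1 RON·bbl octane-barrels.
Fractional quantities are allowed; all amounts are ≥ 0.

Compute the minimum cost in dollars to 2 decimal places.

$353.72

This is a linear program. Let x1 = barrels of heavy naphtha, x2 = barrels of toluene, x3 = barrels of reformate, x4 = barrels of MTBE.
min 70.74x1 + 148.9x2 + 117.23x3 + 140.45x4 s.t.:
  123.8x4 ≥ 173.6   (oxygenate mass)
  5.52x1 + 5.28x2 + 5.47x3 + 3.92x4 ≥ 17.73   (energy)
  64.8x1 + 111.1x2 + 101.9x3 + 122.3x4 ≥ 108.1   (octane-barrels)
  x1, x2, x3, x4 ≥ 0.
The optimal basis is {heavy naphtha, MTBE}; toluene, reformate drop out. The oxygenate mass and energy requirements are met with equality.
So heavy naphtha = 2.2161 barrels, MTBE = 1.4023 barrels.
Total cost: 70.74·2.2161 + 140.45·1.4023 = 353.7199.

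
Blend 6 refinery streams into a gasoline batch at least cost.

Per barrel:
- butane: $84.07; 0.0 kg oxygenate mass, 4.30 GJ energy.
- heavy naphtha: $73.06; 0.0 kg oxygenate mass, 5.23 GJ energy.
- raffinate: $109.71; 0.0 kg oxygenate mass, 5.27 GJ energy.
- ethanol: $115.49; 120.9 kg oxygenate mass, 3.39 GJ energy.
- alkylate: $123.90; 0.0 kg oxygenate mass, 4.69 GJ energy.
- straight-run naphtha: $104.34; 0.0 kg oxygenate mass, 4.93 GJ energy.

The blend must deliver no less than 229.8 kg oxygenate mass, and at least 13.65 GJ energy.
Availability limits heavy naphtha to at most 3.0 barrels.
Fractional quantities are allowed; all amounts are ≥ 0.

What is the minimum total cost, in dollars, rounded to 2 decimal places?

$320.19

Let x1 = barrels of butane, x2 = barrels of heavy naphtha, x3 = barrels of raffinate, x4 = barrels of ethanol, x5 = barrels of alkylate, x6 = barrels of straight-run naphtha.
min 84.07x1 + 73.06x2 + 109.71x3 + 115.49x4 + 123.9x5 + 104.34x6 subject to:
  120.9x4 ≥ 229.8   (oxygenate mass)
  4.3x1 + 5.23x2 + 5.27x3 + 3.39x4 + 4.69x5 + 4.93x6 ≥ 13.65   (energy)
  x2 ≤ 3
  x1, x2, x3, x4, x5, x6 ≥ 0.
At the optimum only heavy naphtha, ethanol are positive (butane, raffinate, alkylate, straight-run naphtha = 0). There the oxygenate mass and energy constraints are tight.
So heavy naphtha = 1.37791 barrels, ethanol = 1.90074 barrels.
Cost = 73.06·1.37791 + 115.49·1.90074 = 320.1866.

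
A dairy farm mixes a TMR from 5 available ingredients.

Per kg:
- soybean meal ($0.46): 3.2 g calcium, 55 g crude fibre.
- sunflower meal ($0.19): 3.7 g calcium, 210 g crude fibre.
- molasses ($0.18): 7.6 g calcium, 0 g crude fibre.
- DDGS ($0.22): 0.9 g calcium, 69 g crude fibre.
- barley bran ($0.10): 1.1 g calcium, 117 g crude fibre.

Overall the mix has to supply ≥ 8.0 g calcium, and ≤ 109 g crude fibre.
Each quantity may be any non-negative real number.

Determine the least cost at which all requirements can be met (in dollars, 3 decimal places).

$0.189

Let x1 = kg of soybean meal, x2 = kg of sunflower meal, x3 = kg of molasses, x4 = kg of DDGS, x5 = kg of barley bran.
min 0.46x1 + 0.19x2 + 0.18x3 + 0.22x4 + 0.1x5 s.t.:
  3.2x1 + 3.7x2 + 7.6x3 + 0.9x4 + 1.1x5 ≥ 8   (calcium)
  55x1 + 210x2 + 69x4 + 117x5 ≤ 109   (crude fibre)
  x1, x2, x3, x4, x5 ≥ 0.
The minimum-cost mix takes nothing from soybean meal, sunflower meal, DDGS, barley bran — only molasses. The calcium requirement is met with equality.
Solving gives x3 = 1.0526.
Objective = 0.18·1.0526 = 0.18947.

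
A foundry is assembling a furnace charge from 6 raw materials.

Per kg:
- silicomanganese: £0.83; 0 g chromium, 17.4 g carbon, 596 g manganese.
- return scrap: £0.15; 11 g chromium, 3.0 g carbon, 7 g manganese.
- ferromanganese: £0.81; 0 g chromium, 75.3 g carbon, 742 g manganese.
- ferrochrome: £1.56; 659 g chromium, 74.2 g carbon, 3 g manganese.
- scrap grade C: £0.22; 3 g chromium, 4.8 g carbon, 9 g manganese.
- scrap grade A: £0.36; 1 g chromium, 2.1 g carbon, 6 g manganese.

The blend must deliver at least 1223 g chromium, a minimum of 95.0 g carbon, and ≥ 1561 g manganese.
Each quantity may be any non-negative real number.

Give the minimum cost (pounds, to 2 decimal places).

Let x1 = kg of silicomanganese, x2 = kg of return scrap, x3 = kg of ferromanganese, x4 = kg of ferrochrome, x5 = kg of scrap grade C, x6 = kg of scrap grade A.
Minimize 0.83x1 + 0.15x2 + 0.81x3 + 1.56x4 + 0.22x5 + 0.36x6 s.t.:
  11x2 + 659x4 + 3x5 + 1x6 ≥ 1223   (chromium)
  17.4x1 + 3x2 + 75.3x3 + 74.2x4 + 4.8x5 + 2.1x6 ≥ 95   (carbon)
  596x1 + 7x2 + 742x3 + 3x4 + 9x5 + 6x6 ≥ 1561   (manganese)
  x1, x2, x3, x4, x5, x6 ≥ 0.
The cheapest feasible vertex uses only ferromanganese, ferrochrome; silicomanganese, return scrap, scrap grade C, scrap grade A are not used. Binding constraints: chromium and manganese.
Solving gives x3 = 2.096, x4 = 1.856.
Hence cost = 0.81·2.096 + 1.56·1.856 = £4.5931.

£4.59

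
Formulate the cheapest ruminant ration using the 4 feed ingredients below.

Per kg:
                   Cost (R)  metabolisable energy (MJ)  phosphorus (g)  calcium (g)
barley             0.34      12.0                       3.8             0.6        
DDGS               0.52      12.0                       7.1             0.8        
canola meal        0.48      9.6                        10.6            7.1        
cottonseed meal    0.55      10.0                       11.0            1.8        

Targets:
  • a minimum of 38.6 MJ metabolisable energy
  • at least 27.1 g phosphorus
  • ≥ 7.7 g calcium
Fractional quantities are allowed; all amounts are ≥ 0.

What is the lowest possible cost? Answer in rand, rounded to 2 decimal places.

R1.50

Set it up as a linear program. Let x1 = kg of barley, x2 = kg of DDGS, x3 = kg of canola meal, x4 = kg of cottonseed meal.
Minimise 0.34x1 + 0.52x2 + 0.48x3 + 0.55x4 s.t.:
  12x1 + 12x2 + 9.6x3 + 10x4 ≥ 38.6   (metabolisable energy)
  3.8x1 + 7.1x2 + 10.6x3 + 11x4 ≥ 27.1   (phosphorus)
  0.6x1 + 0.8x2 + 7.1x3 + 1.8x4 ≥ 7.7   (calcium)
  x1, x2, x3, x4 ≥ 0.
At the optimum only barley, canola meal are positive (DDGS, cottonseed meal = 0). Binding constraints: metabolisable energy and phosphorus.
So barley = 1.642 kg, canola meal = 1.968 kg.
Hence cost = 0.34·1.642 + 0.48·1.968 = R1.5029.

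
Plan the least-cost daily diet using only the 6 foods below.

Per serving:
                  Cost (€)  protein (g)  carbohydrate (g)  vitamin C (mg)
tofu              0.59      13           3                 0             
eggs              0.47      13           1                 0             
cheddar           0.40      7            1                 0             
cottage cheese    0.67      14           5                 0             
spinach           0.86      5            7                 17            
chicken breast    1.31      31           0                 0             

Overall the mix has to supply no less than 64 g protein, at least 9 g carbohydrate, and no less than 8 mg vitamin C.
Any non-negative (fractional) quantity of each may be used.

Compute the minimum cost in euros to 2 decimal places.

Let x1 = servings of tofu, x2 = servings of eggs, x3 = servings of cheddar, x4 = servings of cottage cheese, x5 = servings of spinach, x6 = servings of chicken breast.
Minimize 0.59x1 + 0.47x2 + 0.4x3 + 0.67x4 + 0.86x5 + 1.31x6 s.t.:
  13x1 + 13x2 + 7x3 + 14x4 + 5x5 + 31x6 ≥ 64   (protein)
  3x1 + 1x2 + 1x3 + 5x4 + 7x5 ≥ 9   (carbohydrate)
  17x5 ≥ 8   (vitamin C)
  x1, x2, x3, x4, x5, x6 ≥ 0.
The minimum-cost mix takes nothing from tofu, cheddar, chicken breast — only eggs, cottage cheese, spinach. Binding constraints: protein, carbohydrate, vitamin C.
That vertex is x2 = 4.478, x4 = 0.2457, x5 = 0.4706.
Objective = 0.47·4.478 + 0.67·0.2457 + 0.86·0.4706 = 2.6740.

€2.67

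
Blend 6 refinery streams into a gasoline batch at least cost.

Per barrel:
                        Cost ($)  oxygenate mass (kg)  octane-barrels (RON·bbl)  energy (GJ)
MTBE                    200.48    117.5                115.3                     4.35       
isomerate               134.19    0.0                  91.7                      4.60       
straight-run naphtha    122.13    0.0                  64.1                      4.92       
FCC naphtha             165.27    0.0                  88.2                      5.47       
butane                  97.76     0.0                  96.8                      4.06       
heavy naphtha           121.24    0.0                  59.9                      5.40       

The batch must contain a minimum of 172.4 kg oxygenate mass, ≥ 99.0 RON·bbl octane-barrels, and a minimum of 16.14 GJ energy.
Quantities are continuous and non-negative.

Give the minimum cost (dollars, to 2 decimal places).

Let x1 = barrels of MTBE, x2 = barrels of isomerate, x3 = barrels of straight-run naphtha, x4 = barrels of FCC naphtha, x5 = barrels of butane, x6 = barrels of heavy naphtha.
Minimize 200.48x1 + 134.19x2 + 122.13x3 + 165.27x4 + 97.76x5 + 121.24x6 s.t.:
  117.5x1 ≥ 172.4   (oxygenate mass)
  115.3x1 + 91.7x2 + 64.1x3 + 88.2x4 + 96.8x5 + 59.9x6 ≥ 99   (octane-barrels)
  4.35x1 + 4.6x2 + 4.92x3 + 5.47x4 + 4.06x5 + 5.4x6 ≥ 16.14   (energy)
  x1, x2, x3, x4, x5, x6 ≥ 0.
The minimum-cost mix takes nothing from isomerate, straight-run naphtha, FCC naphtha, butane — only MTBE, heavy naphtha. Binding constraints: oxygenate mass and energy.
Solving gives x1 = 1.467234, x6 = 1.80695.
Hence cost = 200.48·1.467234 + 121.24·1.80695 = $513.2257.

$513.23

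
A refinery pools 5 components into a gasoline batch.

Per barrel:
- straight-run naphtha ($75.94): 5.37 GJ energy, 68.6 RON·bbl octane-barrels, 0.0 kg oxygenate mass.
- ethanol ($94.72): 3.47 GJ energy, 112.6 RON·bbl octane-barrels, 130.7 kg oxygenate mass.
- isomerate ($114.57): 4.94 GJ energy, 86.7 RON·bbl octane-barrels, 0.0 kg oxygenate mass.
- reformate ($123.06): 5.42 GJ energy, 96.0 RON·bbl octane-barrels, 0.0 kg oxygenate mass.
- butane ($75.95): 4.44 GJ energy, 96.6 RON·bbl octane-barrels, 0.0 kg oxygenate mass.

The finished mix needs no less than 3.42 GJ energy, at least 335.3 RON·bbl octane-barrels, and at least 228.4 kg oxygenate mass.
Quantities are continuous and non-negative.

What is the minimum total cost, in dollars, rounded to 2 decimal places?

Let x1 = barrels of straight-run naphtha, x2 = barrels of ethanol, x3 = barrels of isomerate, x4 = barrels of reformate, x5 = barrels of butane.
min 75.94x1 + 94.72x2 + 114.57x3 + 123.06x4 + 75.95x5 s.t.:
  5.37x1 + 3.47x2 + 4.94x3 + 5.42x4 + 4.44x5 ≥ 3.42   (energy)
  68.6x1 + 112.6x2 + 86.7x3 + 96x4 + 96.6x5 ≥ 335.3   (octane-barrels)
  130.7x2 ≥ 228.4   (oxygenate mass)
  x1, x2, x3, x4, x5 ≥ 0.
The minimum-cost mix takes nothing from straight-run naphtha, isomerate, reformate — only ethanol, butane. The octane-barrels and oxygenate mass requirements are met with equality.
Optimal quantities: ethanol = 1.7475 barrels, butane = 1.4341 barrels.
Hence cost = 94.72·1.7475 + 75.95·1.4341 = $274.4431.

$274.44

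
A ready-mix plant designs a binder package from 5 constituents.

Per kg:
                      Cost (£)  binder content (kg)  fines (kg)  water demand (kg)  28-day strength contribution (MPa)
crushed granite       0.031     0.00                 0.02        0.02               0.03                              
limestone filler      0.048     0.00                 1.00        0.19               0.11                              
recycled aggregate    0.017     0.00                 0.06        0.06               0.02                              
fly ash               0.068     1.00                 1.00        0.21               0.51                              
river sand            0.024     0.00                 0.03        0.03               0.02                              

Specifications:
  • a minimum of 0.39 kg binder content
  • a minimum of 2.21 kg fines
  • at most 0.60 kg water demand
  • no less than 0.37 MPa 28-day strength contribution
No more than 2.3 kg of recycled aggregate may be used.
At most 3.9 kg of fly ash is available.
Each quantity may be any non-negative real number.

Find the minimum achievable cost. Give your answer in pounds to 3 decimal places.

£0.114

Set it up as a linear program. Let x1 = kg of crushed granite, x2 = kg of limestone filler, x3 = kg of recycled aggregate, x4 = kg of fly ash, x5 = kg of river sand.
min 0.031x1 + 0.048x2 + 0.017x3 + 0.068x4 + 0.024x5 with:
  1x4 ≥ 0.39   (binder content)
  0.02x1 + 1x2 + 0.06x3 + 1x4 + 0.03x5 ≥ 2.21   (fines)
  0.02x1 + 0.19x2 + 0.06x3 + 0.21x4 + 0.03x5 ≤ 0.6   (water demand)
  0.03x1 + 0.11x2 + 0.02x3 + 0.51x4 + 0.02x5 ≥ 0.37   (28-day strength contribution)
  x3 ≤ 2.3
  x4 ≤ 3.9
  x1, x2, x3, x4, x5 ≥ 0.
The minimum-cost mix takes nothing from crushed granite, recycled aggregate, river sand — only limestone filler, fly ash. The binder content and fines requirements are met with equality.
Optimal quantities: limestone filler = 1.82 kg, fly ash = 0.39 kg.
Hence cost = 0.048·1.82 + 0.068·0.39 = £0.11388.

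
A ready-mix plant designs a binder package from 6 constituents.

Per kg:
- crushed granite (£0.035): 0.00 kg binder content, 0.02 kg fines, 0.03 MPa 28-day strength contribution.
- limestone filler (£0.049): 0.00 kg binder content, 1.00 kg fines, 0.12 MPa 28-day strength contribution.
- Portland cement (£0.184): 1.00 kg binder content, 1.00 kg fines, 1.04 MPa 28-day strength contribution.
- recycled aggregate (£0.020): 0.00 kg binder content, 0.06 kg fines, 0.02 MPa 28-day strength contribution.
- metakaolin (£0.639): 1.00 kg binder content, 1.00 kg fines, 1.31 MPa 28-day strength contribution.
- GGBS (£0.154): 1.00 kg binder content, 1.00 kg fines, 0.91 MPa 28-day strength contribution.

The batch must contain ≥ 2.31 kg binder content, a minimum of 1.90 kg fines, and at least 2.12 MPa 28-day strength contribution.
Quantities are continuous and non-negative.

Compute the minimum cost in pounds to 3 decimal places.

£0.359

Treat it as an LP. Let x1 = kg of crushed granite, x2 = kg of limestone filler, x3 = kg of Portland cement, x4 = kg of recycled aggregate, x5 = kg of metakaolin, x6 = kg of GGBS.
Minimize 0.035x1 + 0.049x2 + 0.184x3 + 0.02x4 + 0.639x5 + 0.154x6 subject to:
  1x3 + 1x5 + 1x6 ≥ 2.31   (binder content)
  0.02x1 + 1x2 + 1x3 + 0.06x4 + 1x5 + 1x6 ≥ 1.9   (fines)
  0.03x1 + 0.12x2 + 1.04x3 + 0.02x4 + 1.31x5 + 0.91x6 ≥ 2.12   (28-day strength contribution)
  x1, x2, x3, x4, x5, x6 ≥ 0.
The optimal basis is {GGBS}; crushed granite, limestone filler, Portland cement, recycled aggregate, metakaolin drop out. Binding constraint: 28-day strength contribution.
Optimal quantities: GGBS = 2.33 kg.
Total cost: 0.154·2.33 = 0.35882.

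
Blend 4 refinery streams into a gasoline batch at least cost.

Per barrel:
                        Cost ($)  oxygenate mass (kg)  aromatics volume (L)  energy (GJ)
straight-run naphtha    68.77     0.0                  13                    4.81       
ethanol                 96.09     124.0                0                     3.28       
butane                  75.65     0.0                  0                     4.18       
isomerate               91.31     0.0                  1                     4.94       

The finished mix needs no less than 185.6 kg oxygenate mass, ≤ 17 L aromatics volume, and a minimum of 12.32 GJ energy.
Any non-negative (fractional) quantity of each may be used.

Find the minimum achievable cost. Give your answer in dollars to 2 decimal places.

$254.04

Let x1 = barrels of straight-run naphtha, x2 = barrels of ethanol, x3 = barrels of butane, x4 = barrels of isomerate.
min 68.77x1 + 96.09x2 + 75.65x3 + 91.31x4 subject to:
  124x2 ≥ 185.6   (oxygenate mass)
  13x1 + 1x4 ≤ 17   (aromatics volume)
  4.81x1 + 3.28x2 + 4.18x3 + 4.94x4 ≥ 12.32   (energy)
  x1, x2, x3, x4 ≥ 0.
The minimum-cost mix takes nothing from isomerate — only straight-run naphtha, ethanol, butane. The oxygenate mass, aromatics volume, energy requirements are met with equality.
Optimal quantities: straight-run naphtha = 1.3077 barrels, ethanol = 1.4968 barrels, butane = 0.26808 barrels.
Total cost: 68.77·1.3077 + 96.09·1.4968 + 75.65·0.26808 = 254.0383.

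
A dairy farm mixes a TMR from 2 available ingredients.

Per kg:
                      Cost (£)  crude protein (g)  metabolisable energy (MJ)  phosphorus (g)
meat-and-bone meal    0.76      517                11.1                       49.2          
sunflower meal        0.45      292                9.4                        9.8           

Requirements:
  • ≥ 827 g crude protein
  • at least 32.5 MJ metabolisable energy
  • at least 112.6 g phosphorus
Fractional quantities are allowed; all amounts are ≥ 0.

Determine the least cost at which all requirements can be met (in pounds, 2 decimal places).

£2.03

This is a linear program. Let x1 = kg of meat-and-bone meal, x2 = kg of sunflower meal.
Minimize 0.76x1 + 0.45x2 with:
  517x1 + 292x2 ≥ 827   (crude protein)
  11.1x1 + 9.4x2 ≥ 32.5   (metabolisable energy)
  49.2x1 + 9.8x2 ≥ 112.6   (phosphorus)
  x1, x2 ≥ 0.
Both inputs are positive at the optimum. There the metabolisable energy and phosphorus constraints are tight.
So meat-and-bone meal = 2.092 kg, sunflower meal = 0.9871 kg.
Total cost: 0.76·2.092 + 0.45·0.9871 = 2.0341.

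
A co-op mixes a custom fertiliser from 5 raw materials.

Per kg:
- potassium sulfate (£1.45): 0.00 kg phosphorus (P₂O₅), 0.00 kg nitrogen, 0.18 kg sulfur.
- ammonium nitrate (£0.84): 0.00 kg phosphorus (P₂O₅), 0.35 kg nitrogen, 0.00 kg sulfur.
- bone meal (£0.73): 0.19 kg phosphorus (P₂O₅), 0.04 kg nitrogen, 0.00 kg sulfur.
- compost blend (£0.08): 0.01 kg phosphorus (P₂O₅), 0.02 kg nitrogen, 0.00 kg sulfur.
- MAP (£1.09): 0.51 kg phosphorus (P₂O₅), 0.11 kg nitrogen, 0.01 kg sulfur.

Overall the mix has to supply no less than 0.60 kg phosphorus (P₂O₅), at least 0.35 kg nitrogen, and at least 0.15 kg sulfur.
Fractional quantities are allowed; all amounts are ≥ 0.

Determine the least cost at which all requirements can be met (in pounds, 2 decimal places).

Let x1 = kg of potassium sulfate, x2 = kg of ammonium nitrate, x3 = kg of bone meal, x4 = kg of compost blend, x5 = kg of MAP.
Minimise 1.45x1 + 0.84x2 + 0.73x3 + 0.08x4 + 1.09x5 s.t.:
  0.19x3 + 0.01x4 + 0.51x5 ≥ 0.6   (phosphorus (P₂O₅))
  0.35x2 + 0.04x3 + 0.02x4 + 0.11x5 ≥ 0.35   (nitrogen)
  0.18x1 + 0.01x5 ≥ 0.15   (sulfur)
  x1, x2, x3, x4, x5 ≥ 0.
The minimum-cost mix takes nothing from bone meal, compost blend — only potassium sulfate, ammonium nitrate, MAP. The phosphorus (P₂O₅), nitrogen, sulfur requirements are met with equality.
That vertex is x1 = 0.76797, x2 = 0.63025, x5 = 1.1765.
Cost = 1.45·0.76797 + 0.84·0.63025 + 1.09·1.1765 = 2.9254.

£2.93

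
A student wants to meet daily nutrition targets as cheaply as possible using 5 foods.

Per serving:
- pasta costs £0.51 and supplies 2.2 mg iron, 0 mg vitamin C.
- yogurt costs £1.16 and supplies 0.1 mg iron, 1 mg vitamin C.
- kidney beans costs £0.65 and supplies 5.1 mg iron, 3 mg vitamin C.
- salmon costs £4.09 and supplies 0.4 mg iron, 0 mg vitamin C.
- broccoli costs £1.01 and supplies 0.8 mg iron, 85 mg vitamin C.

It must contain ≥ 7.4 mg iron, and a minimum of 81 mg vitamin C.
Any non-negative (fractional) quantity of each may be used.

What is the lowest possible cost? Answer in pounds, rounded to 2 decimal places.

£1.77

Let x1 = servings of pasta, x2 = servings of yogurt, x3 = servings of kidney beans, x4 = servings of salmon, x5 = servings of broccoli.
Minimize 0.51x1 + 1.16x2 + 0.65x3 + 4.09x4 + 1.01x5 s.t.:
  2.2x1 + 0.1x2 + 5.1x3 + 0.4x4 + 0.8x5 ≥ 7.4   (iron)
  1x2 + 3x3 + 85x5 ≥ 81   (vitamin C)
  x1, x2, x3, x4, x5 ≥ 0.
The minimum-cost mix takes nothing from pasta, yogurt, salmon — only kidney beans, broccoli. There the iron and vitamin C constraints are tight.
That vertex is x3 = 1.309, x5 = 0.9068.
Hence cost = 0.65·1.309 + 1.01·0.9068 = £1.7667.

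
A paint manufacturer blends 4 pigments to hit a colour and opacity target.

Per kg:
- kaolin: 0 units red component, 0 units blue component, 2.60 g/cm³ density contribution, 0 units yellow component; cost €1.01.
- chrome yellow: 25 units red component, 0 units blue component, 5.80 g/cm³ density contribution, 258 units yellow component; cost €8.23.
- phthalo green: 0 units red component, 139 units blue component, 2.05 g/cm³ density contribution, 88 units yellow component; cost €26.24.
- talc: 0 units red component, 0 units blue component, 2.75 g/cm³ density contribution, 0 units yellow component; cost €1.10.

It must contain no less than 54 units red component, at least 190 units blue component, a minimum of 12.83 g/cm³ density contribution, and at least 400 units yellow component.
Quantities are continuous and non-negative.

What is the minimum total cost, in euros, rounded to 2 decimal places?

€53.64

Treat it as an LP. Let x1 = kg of kaolin, x2 = kg of chrome yellow, x3 = kg of phthalo green, x4 = kg of talc.
min 1.01x1 + 8.23x2 + 26.24x3 + 1.1x4 with:
  25x2 ≥ 54   (red component)
  139x3 ≥ 190   (blue component)
  2.6x1 + 5.8x2 + 2.05x3 + 2.75x4 ≥ 12.83   (density contribution)
  258x2 + 88x3 ≥ 400   (yellow component)
  x1, x2, x3, x4 ≥ 0.
The optimal basis is {chrome yellow, phthalo green}; kaolin, talc drop out. There the red component and blue component constraints are tight.
Solving gives x2 = 2.16, x3 = 1.3669.
Cost = 8.23·2.16 + 26.24·1.3669 = 53.6443.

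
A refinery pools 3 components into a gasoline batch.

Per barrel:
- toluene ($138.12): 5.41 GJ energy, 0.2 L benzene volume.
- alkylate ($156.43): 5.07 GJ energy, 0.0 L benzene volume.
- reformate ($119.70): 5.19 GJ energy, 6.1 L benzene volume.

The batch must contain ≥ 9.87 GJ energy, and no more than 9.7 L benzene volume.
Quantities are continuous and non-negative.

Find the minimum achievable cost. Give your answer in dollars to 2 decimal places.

Let x1 = barrels of toluene, x2 = barrels of alkylate, x3 = barrels of reformate.
Minimise 138.12x1 + 156.43x2 + 119.7x3 with:
  5.41x1 + 5.07x2 + 5.19x3 ≥ 9.87   (energy)
  0.2x1 + 6.1x3 ≤ 9.7   (benzene volume)
  x1, x2, x3 ≥ 0.
At the optimum only toluene, reformate are positive (alkylate = 0). There the energy and benzene volume constraints are tight.
So toluene = 0.308607 barrels, reformate = 1.58005 barrels.
Objective = 138.12·0.308607 + 119.7·1.58005 = 231.7568.

$231.76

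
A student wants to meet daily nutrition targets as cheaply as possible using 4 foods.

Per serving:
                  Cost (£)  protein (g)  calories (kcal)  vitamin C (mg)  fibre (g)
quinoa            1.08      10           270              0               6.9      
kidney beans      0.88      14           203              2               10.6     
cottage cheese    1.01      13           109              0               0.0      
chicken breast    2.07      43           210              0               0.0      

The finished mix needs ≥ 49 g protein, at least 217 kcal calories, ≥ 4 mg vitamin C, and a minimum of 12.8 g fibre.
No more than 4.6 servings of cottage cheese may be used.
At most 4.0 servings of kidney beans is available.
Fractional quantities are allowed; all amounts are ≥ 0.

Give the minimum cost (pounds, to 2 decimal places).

£2.77

Let x1 = servings of quinoa, x2 = servings of kidney beans, x3 = servings of cottage cheese, x4 = servings of chicken breast.
min 1.08x1 + 0.88x2 + 1.01x3 + 2.07x4 s.t.:
  10x1 + 14x2 + 13x3 + 43x4 ≥ 49   (protein)
  270x1 + 203x2 + 109x3 + 210x4 ≥ 217   (calories)
  2x2 ≥ 4   (vitamin C)
  6.9x1 + 10.6x2 ≥ 12.8   (fibre)
  x3 ≤ 4.6
  x2 ≤ 4
  x1, x2, x3, x4 ≥ 0.
The minimum-cost mix takes nothing from quinoa, cottage cheese — only kidney beans, chicken breast. Binding constraints: protein and vitamin C.
That vertex is x2 = 2, x4 = 0.4884.
Objective = 0.88·2 + 2.07·0.4884 = 2.7710.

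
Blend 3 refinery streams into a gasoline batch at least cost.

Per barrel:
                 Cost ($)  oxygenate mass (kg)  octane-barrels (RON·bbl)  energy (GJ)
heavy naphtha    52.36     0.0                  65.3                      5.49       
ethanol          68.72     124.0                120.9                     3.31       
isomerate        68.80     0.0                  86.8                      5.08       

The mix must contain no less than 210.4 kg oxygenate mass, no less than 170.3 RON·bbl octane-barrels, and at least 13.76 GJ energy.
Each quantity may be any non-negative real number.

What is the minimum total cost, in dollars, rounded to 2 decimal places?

Let x1 = barrels of heavy naphtha, x2 = barrels of ethanol, x3 = barrels of isomerate.
min 52.36x1 + 68.72x2 + 68.8x3 subject to:
  124x2 ≥ 210.4   (oxygenate mass)
  65.3x1 + 120.9x2 + 86.8x3 ≥ 170.3   (octane-barrels)
  5.49x1 + 3.31x2 + 5.08x3 ≥ 13.76   (energy)
  x1, x2, x3 ≥ 0.
The optimal basis is {heavy naphtha, ethanol}; isomerate drops out. Binding constraints: oxygenate mass and energy.
Solving gives x1 = 1.483, x2 = 1.697.
Total cost: 52.36·1.483 + 68.72·1.697 = 194.2677.

$194.27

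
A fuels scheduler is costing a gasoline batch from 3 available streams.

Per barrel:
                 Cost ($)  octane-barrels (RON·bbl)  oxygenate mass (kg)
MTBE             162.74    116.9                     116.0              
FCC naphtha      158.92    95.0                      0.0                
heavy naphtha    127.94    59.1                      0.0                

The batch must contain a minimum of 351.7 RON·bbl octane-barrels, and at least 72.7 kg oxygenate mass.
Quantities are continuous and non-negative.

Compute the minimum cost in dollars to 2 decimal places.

This is a linear program. Let x1 = barrels of MTBE, x2 = barrels of FCC naphtha, x3 = barrels of heavy naphtha.
min 162.74x1 + 158.92x2 + 127.94x3 subject to:
  116.9x1 + 95x2 + 59.1x3 ≥ 351.7   (octane-barrels)
  116x1 ≥ 72.7   (oxygenate mass)
  x1, x2, x3 ≥ 0.
The minimum-cost mix takes nothing from FCC naphtha, heavy naphtha — only MTBE. There the octane-barrels constraint is tight.
That vertex is x1 = 3.00855.
Cost = 162.74·3.00855 = 489.6114.

$489.61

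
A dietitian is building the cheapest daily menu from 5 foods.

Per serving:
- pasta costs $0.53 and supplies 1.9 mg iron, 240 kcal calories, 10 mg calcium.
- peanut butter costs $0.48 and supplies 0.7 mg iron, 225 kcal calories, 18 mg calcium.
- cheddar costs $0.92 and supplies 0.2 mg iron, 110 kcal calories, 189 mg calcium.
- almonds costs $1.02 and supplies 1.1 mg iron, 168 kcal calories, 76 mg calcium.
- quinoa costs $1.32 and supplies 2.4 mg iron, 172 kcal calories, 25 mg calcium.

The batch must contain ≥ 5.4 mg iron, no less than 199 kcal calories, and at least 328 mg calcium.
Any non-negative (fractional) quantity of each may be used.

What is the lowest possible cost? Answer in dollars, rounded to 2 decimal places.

$2.88

Treat it as an LP. Let x1 = servings of pasta, x2 = servings of peanut butter, x3 = servings of cheddar, x4 = servings of almonds, x5 = servings of quinoa.
min 0.53x1 + 0.48x2 + 0.92x3 + 1.02x4 + 1.32x5 subject to:
  1.9x1 + 0.7x2 + 0.2x3 + 1.1x4 + 2.4x5 ≥ 5.4   (iron)
  240x1 + 225x2 + 110x3 + 168x4 + 172x5 ≥ 199   (calories)
  10x1 + 18x2 + 189x3 + 76x4 + 25x5 ≥ 328   (calcium)
  x1, x2, x3, x4, x5 ≥ 0.
The minimum-cost mix takes nothing from peanut butter, almonds, quinoa — only pasta, cheddar. There the iron and calcium constraints are tight.
So pasta = 2.674 servings, cheddar = 1.594 servings.
Hence cost = 0.53·2.674 + 0.92·1.594 = $2.8837.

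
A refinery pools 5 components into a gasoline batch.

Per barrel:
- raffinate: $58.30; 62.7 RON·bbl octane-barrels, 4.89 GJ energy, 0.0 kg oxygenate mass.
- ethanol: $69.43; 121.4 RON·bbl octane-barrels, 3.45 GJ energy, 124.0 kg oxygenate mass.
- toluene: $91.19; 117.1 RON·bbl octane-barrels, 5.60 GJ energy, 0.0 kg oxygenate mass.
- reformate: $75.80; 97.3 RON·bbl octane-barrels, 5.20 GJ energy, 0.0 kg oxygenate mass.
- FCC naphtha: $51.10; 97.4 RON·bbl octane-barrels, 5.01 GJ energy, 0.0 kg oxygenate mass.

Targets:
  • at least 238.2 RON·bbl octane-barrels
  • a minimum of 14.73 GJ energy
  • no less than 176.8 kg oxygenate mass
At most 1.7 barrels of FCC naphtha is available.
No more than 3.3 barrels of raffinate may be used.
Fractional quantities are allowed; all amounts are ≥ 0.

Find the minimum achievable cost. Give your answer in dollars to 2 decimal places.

$201.29

Let x1 = barrels of raffinate, x2 = barrels of ethanol, x3 = barrels of toluene, x4 = barrels of reformate, x5 = barrels of FCC naphtha.
min 58.3x1 + 69.43x2 + 91.19x3 + 75.8x4 + 51.1x5 s.t.:
  62.7x1 + 121.4x2 + 117.1x3 + 97.3x4 + 97.4x5 ≥ 238.2   (octane-barrels)
  4.89x1 + 3.45x2 + 5.6x3 + 5.2x4 + 5.01x5 ≥ 14.73   (energy)
  124x2 ≥ 176.8   (oxygenate mass)
  x5 ≤ 1.7
  x1 ≤ 3.3
  x1, x2, x3, x4, x5 ≥ 0.
The cheapest feasible vertex uses only raffinate, ethanol, FCC naphtha; toluene, reformate are not used. There the energy, oxygenate mass, the FCC naphtha cap constraints are tight.
Solving gives x1 = 0.26462, x2 = 1.4258, x5 = 1.7.
Total cost: 58.3·0.26462 + 69.43·1.4258 + 51.1·1.7 = 201.2906.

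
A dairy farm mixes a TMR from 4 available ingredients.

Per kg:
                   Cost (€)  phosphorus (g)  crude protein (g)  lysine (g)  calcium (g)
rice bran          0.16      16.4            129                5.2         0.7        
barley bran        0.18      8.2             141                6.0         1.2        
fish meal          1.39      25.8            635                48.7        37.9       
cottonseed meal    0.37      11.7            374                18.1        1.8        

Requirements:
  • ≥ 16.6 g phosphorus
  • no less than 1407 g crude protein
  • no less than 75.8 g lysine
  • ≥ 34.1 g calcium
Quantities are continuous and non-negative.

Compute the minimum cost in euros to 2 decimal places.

This is a linear program. Let x1 = kg of rice bran, x2 = kg of barley bran, x3 = kg of fish meal, x4 = kg of cottonseed meal.
Minimise 0.16x1 + 0.18x2 + 1.39x3 + 0.37x4 subject to:
  16.4x1 + 8.2x2 + 25.8x3 + 11.7x4 ≥ 16.6   (phosphorus)
  129x1 + 141x2 + 635x3 + 374x4 ≥ 1407   (crude protein)
  5.2x1 + 6x2 + 48.7x3 + 18.1x4 ≥ 75.8   (lysine)
  0.7x1 + 1.2x2 + 37.9x3 + 1.8x4 ≥ 34.1   (calcium)
  x1, x2, x3, x4 ≥ 0.
At the optimum only fish meal, cottonseed meal are positive (rice bran, barley bran = 0). There the crude protein and calcium constraints are tight.
That vertex is x3 = 0.7843, x4 = 2.43.
Total cost: 1.39·0.7843 + 0.37·2.43 = 1.9893.

€1.99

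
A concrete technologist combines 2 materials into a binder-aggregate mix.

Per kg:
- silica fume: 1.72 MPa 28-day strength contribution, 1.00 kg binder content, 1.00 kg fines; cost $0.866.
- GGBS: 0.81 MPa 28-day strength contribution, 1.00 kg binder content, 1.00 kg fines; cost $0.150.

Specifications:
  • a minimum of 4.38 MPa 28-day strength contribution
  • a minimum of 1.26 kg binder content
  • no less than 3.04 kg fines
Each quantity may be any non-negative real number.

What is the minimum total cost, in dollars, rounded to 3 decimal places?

Let x1 = kg of silica fume, x2 = kg of GGBS.
min 0.866x1 + 0.15x2 with:
  1.72x1 + 0.81x2 ≥ 4.38   (28-day strength contribution)
  1x1 + 1x2 ≥ 1.26   (binder content)
  1x1 + 1x2 ≥ 3.04   (fines)
  x1, x2 ≥ 0.
At the optimum only GGBS is positive (silica fume = 0). Binding constraint: 28-day strength contribution.
So GGBS = 5.407 kg.
Hence cost = 0.15·5.407 = $0.81105.

$0.811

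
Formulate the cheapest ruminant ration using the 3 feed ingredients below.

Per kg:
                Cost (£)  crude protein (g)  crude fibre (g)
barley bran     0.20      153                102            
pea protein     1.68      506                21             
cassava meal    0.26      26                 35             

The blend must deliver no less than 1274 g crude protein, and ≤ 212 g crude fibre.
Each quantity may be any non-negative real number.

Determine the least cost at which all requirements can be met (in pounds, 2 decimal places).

£3.72

Let x1 = kg of barley bran, x2 = kg of pea protein, x3 = kg of cassava meal.
Minimize 0.2x1 + 1.68x2 + 0.26x3 with:
  153x1 + 506x2 + 26x3 ≥ 1274   (crude protein)
  102x1 + 21x2 + 35x3 ≤ 212   (crude fibre)
  x1, x2, x3 ≥ 0.
The minimum-cost mix takes nothing from cassava meal — only barley bran, pea protein. There the crude protein and crude fibre constraints are tight.
So barley bran = 1.664 kg, pea protein = 2.015 kg.
Hence cost = 0.2·1.664 + 1.68·2.015 = £3.7180.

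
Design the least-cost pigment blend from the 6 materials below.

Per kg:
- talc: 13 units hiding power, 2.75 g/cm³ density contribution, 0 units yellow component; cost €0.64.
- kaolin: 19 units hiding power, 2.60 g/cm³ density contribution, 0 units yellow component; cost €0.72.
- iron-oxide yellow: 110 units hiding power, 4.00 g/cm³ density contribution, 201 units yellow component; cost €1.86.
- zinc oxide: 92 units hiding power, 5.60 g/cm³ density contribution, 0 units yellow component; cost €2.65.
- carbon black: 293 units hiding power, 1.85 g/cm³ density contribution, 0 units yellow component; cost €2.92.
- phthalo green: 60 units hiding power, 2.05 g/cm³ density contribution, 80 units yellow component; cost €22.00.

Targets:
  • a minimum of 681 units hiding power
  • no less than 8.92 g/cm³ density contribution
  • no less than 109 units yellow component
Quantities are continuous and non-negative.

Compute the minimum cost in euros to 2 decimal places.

Set it up as a linear program. Let x1 = kg of talc, x2 = kg of kaolin, x3 = kg of iron-oxide yellow, x4 = kg of zinc oxide, x5 = kg of carbon black, x6 = kg of phthalo green.
Minimize 0.64x1 + 0.72x2 + 1.86x3 + 2.65x4 + 2.92x5 + 22x6 subject to:
  13x1 + 19x2 + 110x3 + 92x4 + 293x5 + 60x6 ≥ 681   (hiding power)
  2.75x1 + 2.6x2 + 4x3 + 5.6x4 + 1.85x5 + 2.05x6 ≥ 8.92   (density contribution)
  201x3 + 80x6 ≥ 109   (yellow component)
  x1, x2, x3, x4, x5, x6 ≥ 0.
The optimal basis is {talc, iron-oxide yellow, carbon black}; kaolin, zinc oxide, phthalo green drop out. There the hiding power, density contribution, yellow component constraints are tight.
So talc = 1.06 kg, iron-oxide yellow = 0.5423 kg, carbon black = 2.074 kg.
Objective = 0.64·1.06 + 1.86·0.5423 + 2.92·2.074 = 7.7432.

€7.74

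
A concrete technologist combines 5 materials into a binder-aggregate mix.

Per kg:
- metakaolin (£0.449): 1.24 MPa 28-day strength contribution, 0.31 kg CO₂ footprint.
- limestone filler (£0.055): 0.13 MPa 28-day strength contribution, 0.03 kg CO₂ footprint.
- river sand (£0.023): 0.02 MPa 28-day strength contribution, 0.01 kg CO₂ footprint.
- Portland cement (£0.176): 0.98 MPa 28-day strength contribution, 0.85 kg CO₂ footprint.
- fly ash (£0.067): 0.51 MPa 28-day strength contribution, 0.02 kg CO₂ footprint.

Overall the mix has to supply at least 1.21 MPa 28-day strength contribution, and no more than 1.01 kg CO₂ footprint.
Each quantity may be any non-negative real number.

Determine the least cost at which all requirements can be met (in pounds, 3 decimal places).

£0.159

Treat it as an LP. Let x1 = kg of metakaolin, x2 = kg of limestone filler, x3 = kg of river sand, x4 = kg of Portland cement, x5 = kg of fly ash.
Minimise 0.449x1 + 0.055x2 + 0.023x3 + 0.176x4 + 0.067x5 subject to:
  1.24x1 + 0.13x2 + 0.02x3 + 0.98x4 + 0.51x5 ≥ 1.21   (28-day strength contribution)
  0.31x1 + 0.03x2 + 0.01x3 + 0.85x4 + 0.02x5 ≤ 1.01   (CO₂ footprint)
  x1, x2, x3, x4, x5 ≥ 0.
The optimal basis is {fly ash}; metakaolin, limestone filler, river sand, Portland cement drop out. The 28-day strength contribution requirement is met with equality.
Optimal quantities: fly ash = 2.373 kg.
Objective = 0.067·2.373 = 0.15899.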